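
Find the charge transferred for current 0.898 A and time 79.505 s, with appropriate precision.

71.4 C

charge transferred = 0.898 A × 79.505 s = 71.39549 C.
0.898 has 3 significant figures; 79.505 has 5.
Division/multiplication keeps the fewest: 3 significant figures.
Rounded: 71.4 C.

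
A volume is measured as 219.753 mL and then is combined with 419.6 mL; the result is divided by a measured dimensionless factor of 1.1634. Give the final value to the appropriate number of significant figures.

219.753 mL + 419.6 mL = 639.353 mL; the sum is limited to 1 decimal place (4 s.f.).
Carrying full precision, 639.353 ÷ 1.1634 = 549.555612859… mL; 1.1634 has 5 s.f., so the result keeps min(4, 5) = 4 s.f.
Rounded to 4 significant figures: 549.6 mL.

549.6 mL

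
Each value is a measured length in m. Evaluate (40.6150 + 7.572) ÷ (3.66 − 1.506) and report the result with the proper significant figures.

22.4

40.6150 + 7.572 = 48.1870, limited to 3 d.p. → 5 s.f.; 3.66 − 1.506 = 2.154, limited to 2 d.p. → 3 s.f.
Carrying full precision, 48.1870 ÷ 2.154 = 22.3709377902…; keep min(5, 3) = 3 s.f.
Rounded to 3 significant figures: 22.4.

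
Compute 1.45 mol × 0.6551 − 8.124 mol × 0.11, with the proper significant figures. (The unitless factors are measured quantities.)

0.06 mol

1.45 × 0.6551 = 0.949895 → 0.950 mol (3 s.f., last digit at the 10^-3 place).
8.124 × 0.11 = 0.89364 → 8.9 × 10⁻¹ mol (2 s.f., last digit at the 10^-2 place).
Difference: 0.056255 mol; keep the coarser place, 10^-2.
Result: 0.06 mol.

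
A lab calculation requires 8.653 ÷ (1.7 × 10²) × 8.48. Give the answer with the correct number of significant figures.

0.43

8.653 ÷ (1.7 × 10²) × 8.48 = 0.431632
Multiplication/division keeps the fewest significant figures: 8.653 → 4 s.f., 1.7 × 10² → 2 s.f., 8.48 → 3 s.f.; limit is 2.
Rounded to 2 significant figures: 0.43.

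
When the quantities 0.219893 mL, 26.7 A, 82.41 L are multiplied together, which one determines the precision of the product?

0.219893 mL → 6 s.f.; 26.7 A → 3 s.f.; 82.41 L → 4 s.f.
The fewest is 3 significant figures, from 26.7 A.

26.7 A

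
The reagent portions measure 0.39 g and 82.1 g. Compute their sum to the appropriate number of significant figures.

82.5 g

0.39 g + 82.1 g = 82.49 g.
Addition/subtraction keeps the fewest decimal places: 0.39 → 2 decimal places, 82.1 → 1 decimal place; limit is 1.
Rounded to 1 decimal place: 82.5 g.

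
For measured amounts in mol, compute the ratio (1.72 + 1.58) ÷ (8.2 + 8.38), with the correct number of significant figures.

1.72 + 1.58 = 3.30, limited to 2 d.p. → 3 s.f.; 8.2 + 8.38 = 16.58, limited to 1 d.p. → 3 s.f.
Carrying full precision, 3.30 ÷ 16.58 = 0.199034981906…; keep min(3, 3) = 3 s.f.
Rounded to 3 significant figures: 0.199.

0.199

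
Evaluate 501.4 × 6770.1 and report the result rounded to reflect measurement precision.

501.4 × 6770.1 = 3394528.14
Multiplication/division keeps the fewest significant figures: 501.4 → 4 s.f., 6770.1 → 5 s.f.; limit is 4.
Rounded to 4 significant figures: 3.395 × 10^6.

3.395 × 10^6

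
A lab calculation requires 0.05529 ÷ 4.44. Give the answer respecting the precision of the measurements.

0.0125

0.05529 ÷ 4.44 = 0.0124527027027…
Multiplication/division keeps the fewest significant figures: 0.05529 → 4 s.f., 4.44 → 3 s.f.; limit is 3.
Rounded to 3 significant figures: 0.0125.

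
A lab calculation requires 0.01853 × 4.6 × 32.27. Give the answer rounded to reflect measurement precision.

2.8

0.01853 × 4.6 × 32.27 = 2.75063026
Multiplication/division keeps the fewest significant figures: 0.01853 → 4 s.f., 4.6 → 2 s.f., 32.27 → 4 s.f.; limit is 2.
Rounded to 2 significant figures: 2.8.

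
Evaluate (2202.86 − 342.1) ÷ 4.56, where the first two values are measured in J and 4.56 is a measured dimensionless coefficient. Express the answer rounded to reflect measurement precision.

2202.86 J − 342.1 J = 1860.76 J; the difference is limited to 1 decimal place (5 s.f.).
Carrying full precision, 1860.76 ÷ 4.56 = 408.061403509… J; 4.56 has 3 s.f., so the result keeps min(5, 3) = 3 s.f.
Rounded to 3 significant figures: 408 J.

408 J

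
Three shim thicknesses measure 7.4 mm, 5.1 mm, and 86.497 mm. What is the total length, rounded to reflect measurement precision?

99.0 mm

7.4 mm + 5.1 mm + 86.497 mm = 98.997 mm.
Addition/subtraction keeps the fewest decimal places: 7.4 → 1 decimal place, 5.1 → 1 decimal place, 86.497 → 3 decimal places; limit is 1.
Rounded to 1 decimal place: 99.0 mm.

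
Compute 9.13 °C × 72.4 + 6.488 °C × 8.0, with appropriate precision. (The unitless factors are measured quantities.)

713 °C

9.13 × 72.4 = 661.012 → 661 °C (3 s.f., last digit at the 10^0 place).
6.488 × 8.0 = 51.904 → 52 °C (2 s.f., last digit at the 10^0 place).
Sum: 712.916 °C; keep the coarser place, 10^0.
Result: 713 °C.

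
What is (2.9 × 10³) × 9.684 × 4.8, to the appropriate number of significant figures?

(2.9 × 10³) × 9.684 × 4.8 = 134801.28
Multiplication/division keeps the fewest significant figures: 2.9 × 10³ → 2 s.f., 9.684 → 4 s.f., 4.8 → 2 s.f.; limit is 2.
Rounded to 2 significant figures: 1.3 × 10⁵.

1.3 × 10⁵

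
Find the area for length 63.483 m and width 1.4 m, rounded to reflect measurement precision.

area = 63.483 m × 1.4 m = 88.8762 m².
63.483 has 5 significant figures; 1.4 has 2.
Division/multiplication keeps the fewest: 2 significant figures.
Rounded: 89 m².

89 m²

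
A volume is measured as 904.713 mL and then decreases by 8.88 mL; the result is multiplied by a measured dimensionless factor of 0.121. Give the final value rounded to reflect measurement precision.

904.713 mL − 8.88 mL = 895.833 mL; the difference is limited to 2 decimal places (5 s.f.).
Carrying full precision, 895.833 × 0.121 = 108.395793 mL; 0.121 has 3 s.f., so the result keeps min(5, 3) = 3 s.f.
Rounded to 3 significant figures: 108 mL.

108 mL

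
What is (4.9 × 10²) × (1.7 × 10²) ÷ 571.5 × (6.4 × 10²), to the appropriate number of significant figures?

9.3 × 10⁴

(4.9 × 10²) × (1.7 × 10²) ÷ 571.5 × (6.4 × 10²) = 93284.3394576…
Multiplication/division keeps the fewest significant figures: 4.9 × 10² → 2 s.f., 1.7 × 10² → 2 s.f., 571.5 → 4 s.f., 6.4 × 10² → 2 s.f.; limit is 2.
Rounded to 2 significant figures: 9.3 × 10⁴.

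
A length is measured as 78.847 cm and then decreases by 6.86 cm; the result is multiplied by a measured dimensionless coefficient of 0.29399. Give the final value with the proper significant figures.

78.847 cm − 6.86 cm = 71.987 cm; the difference is limited to 2 decimal places (4 s.f.).
Carrying full precision, 71.987 × 0.29399 = 21.16345813 cm; 0.29399 has 5 s.f., so the result keeps min(4, 5) = 4 s.f.
Rounded to 4 significant figures: 21.16 cm.

21.16 cm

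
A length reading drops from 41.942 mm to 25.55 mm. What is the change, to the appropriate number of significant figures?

41.942 mm − 25.55 mm = 16.392 mm.
Addition/subtraction keeps the fewest decimal places: 41.942 → 3 decimal places, 25.55 → 2 decimal places; limit is 2.
Rounded to 2 decimal places: 16.39 mm.

16.39 mm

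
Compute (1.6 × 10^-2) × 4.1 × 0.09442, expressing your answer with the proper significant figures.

(1.6 × 10^-2) × 4.1 × 0.09442 = 0.006193952
Multiplication/division keeps the fewest significant figures: 1.6 × 10^-2 → 2 s.f., 4.1 → 2 s.f., 0.09442 → 4 s.f.; limit is 2.
Rounded to 2 significant figures: 6.2 × 10^-3.

6.2 × 10^-3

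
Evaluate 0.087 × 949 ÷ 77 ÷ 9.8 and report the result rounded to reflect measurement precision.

0.11

0.087 × 949 ÷ 77 ÷ 9.8 = 0.109412934005…
Multiplication/division keeps the fewest significant figures: 0.087 → 2 s.f., 949 → 3 s.f., 77 → 2 s.f., 9.8 → 2 s.f.; limit is 2.
Rounded to 2 significant figures: 0.11.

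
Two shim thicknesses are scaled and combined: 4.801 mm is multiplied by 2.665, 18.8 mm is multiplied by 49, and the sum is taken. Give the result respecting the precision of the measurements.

4.801 × 2.665 = 12.794665 → 12.79 mm (4 s.f., last digit at the 10^-2 place).
18.8 × 49 = 921.2 → 9.2 × 10^2 mm (2 s.f., last digit at the 10^1 place).
Sum: 933.994665 mm; keep the coarser place, 10^1.
Result: 9.3 × 10^2 mm.

9.3 × 10^2 mm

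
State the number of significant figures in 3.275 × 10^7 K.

3.275 × 10^7: in scientific notation every digit of the coefficient is significant.

4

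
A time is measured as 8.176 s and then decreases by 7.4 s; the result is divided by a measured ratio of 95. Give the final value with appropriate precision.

0.008 s

8.176 s − 7.4 s = 0.776 s; the difference is limited to 1 decimal place (1 s.f.).
Carrying full precision, 0.776 ÷ 95 = 0.00816842105263… s; 95 has 2 s.f., so the result keeps min(1, 2) = 1 s.f.
Rounded to 1 significant figure: 0.008 s.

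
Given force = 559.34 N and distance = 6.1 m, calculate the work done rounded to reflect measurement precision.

3.4 × 10^3 J

work done = 559.34 N × 6.1 m = 3411.974 J.
559.34 has 5 significant figures; 6.1 has 2.
Division/multiplication keeps the fewest: 2 significant figures.
Rounded: 3.4 × 10^3 J.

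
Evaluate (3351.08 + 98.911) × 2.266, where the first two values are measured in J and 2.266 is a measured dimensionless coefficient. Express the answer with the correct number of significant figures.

7818 J

3351.08 J + 98.911 J = 3449.991 J; the sum is limited to 2 decimal places (6 s.f.).
Carrying full precision, 3449.991 × 2.266 = 7817.679606 J; 2.266 has 4 s.f., so the result keeps min(6, 4) = 4 s.f.
Rounded to 4 significant figures: 7818 J.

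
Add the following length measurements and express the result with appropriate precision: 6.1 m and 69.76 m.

75.9 m

6.1 m + 69.76 m = 75.86 m.
Addition/subtraction keeps the fewest decimal places: 6.1 → 1 decimal place, 69.76 → 2 decimal places; limit is 1.
Rounded to 1 decimal place: 75.9 m.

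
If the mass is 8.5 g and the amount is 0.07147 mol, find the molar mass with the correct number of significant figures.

molar mass = 8.5 g ÷ 0.07147 mol = 118.931020008… g/mol.
8.5 has 2 significant figures; 0.07147 has 4.
Division/multiplication keeps the fewest: 2 significant figures.
Rounded: 1.2 × 10^2 g/mol.

1.2 × 10^2 g/mol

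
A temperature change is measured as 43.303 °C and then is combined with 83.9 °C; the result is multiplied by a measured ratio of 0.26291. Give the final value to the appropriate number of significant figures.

43.303 °C + 83.9 °C = 127.203 °C; the sum is limited to 1 decimal place (4 s.f.).
Carrying full precision, 127.203 × 0.26291 = 33.44294073 °C; 0.26291 has 5 s.f., so the result keeps min(4, 5) = 4 s.f.
Rounded to 4 significant figures: 33.44 °C.

33.44 °C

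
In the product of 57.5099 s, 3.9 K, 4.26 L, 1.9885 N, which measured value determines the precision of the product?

57.5099 s → 6 s.f.; 3.9 K → 2 s.f.; 4.26 L → 3 s.f.; 1.9885 N → 5 s.f.
The fewest is 2 significant figures, from 3.9 K.

3.9 K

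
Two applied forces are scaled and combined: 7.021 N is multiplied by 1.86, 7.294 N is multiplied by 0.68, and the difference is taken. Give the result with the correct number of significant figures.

7.021 × 1.86 = 13.05906 → 13.1 N (3 s.f., last digit at the 10^-1 place).
7.294 × 0.68 = 4.95992 → 5.0 N (2 s.f., last digit at the 10^-1 place).
Difference: 8.09914 N; keep the coarser place, 10^-1.
Result: 8.1 N.

8.1 N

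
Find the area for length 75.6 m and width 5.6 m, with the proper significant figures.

4.2 × 10² m²

area = 75.6 m × 5.6 m = 423.36 m².
75.6 has 3 significant figures; 5.6 has 2.
Division/multiplication keeps the fewest: 2 significant figures.
Rounded: 4.2 × 10² m².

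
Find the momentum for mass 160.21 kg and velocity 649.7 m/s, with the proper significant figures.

momentum = 160.21 kg × 649.7 m/s = 104088.437 kg·m/s.
160.21 has 5 significant figures; 649.7 has 4.
Division/multiplication keeps the fewest: 4 significant figures.
Rounded: 1.041 × 10⁵ kg·m/s.

1.041 × 10⁵ kg·m/s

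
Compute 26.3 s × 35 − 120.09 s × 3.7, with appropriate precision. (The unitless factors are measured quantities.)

4.8 × 10^2 s

26.3 × 35 = 920.5 → 9.2 × 10^2 s (2 s.f., last digit at the 10^1 place).
120.09 × 3.7 = 444.333 → 4.4 × 10^2 s (2 s.f., last digit at the 10^1 place).
Difference: 476.167 s; keep the coarser place, 10^1.
Result: 4.8 × 10^2 s.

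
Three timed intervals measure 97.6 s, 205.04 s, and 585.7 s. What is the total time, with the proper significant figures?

97.6 s + 205.04 s + 585.7 s = 888.34 s.
Addition/subtraction keeps the fewest decimal places: 97.6 → 1 decimal place, 205.04 → 2 decimal places, 585.7 → 1 decimal place; limit is 1.
Rounded to 1 decimal place: 888.3 s.

888.3 s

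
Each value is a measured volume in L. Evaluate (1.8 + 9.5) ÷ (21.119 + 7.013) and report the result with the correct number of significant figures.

0.402

1.8 + 9.5 = 11.3, limited to 1 d.p. → 3 s.f.; 21.119 + 7.013 = 28.132, limited to 3 d.p. → 5 s.f.
Carrying full precision, 11.3 ÷ 28.132 = 0.401677804635…; keep min(3, 5) = 3 s.f.
Rounded to 3 significant figures: 0.402.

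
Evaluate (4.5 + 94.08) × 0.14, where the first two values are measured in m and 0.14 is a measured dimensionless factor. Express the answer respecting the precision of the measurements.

4.5 m + 94.08 m = 98.58 m; the sum is limited to 1 decimal place (3 s.f.).
Carrying full precision, 98.58 × 0.14 = 13.8012 m; 0.14 has 2 s.f., so the result keeps min(3, 2) = 2 s.f.
Rounded to 2 significant figures: 14 m.

14 m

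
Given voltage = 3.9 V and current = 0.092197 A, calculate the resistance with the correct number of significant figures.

resistance = 3.9 V ÷ 0.092197 A = 42.3007256201… Ω.
3.9 has 2 significant figures; 0.092197 has 5.
Division/multiplication keeps the fewest: 2 significant figures.
Rounded: 42 Ω.

42 Ω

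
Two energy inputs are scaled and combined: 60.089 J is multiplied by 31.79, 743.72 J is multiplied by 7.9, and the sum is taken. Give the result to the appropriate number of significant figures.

7.8 × 10³ J

60.089 × 31.79 = 1910.22931 → 1910. J (4 s.f., last digit at the 10^0 place).
743.72 × 7.9 = 5875.388 → 5.9 × 10³ J (2 s.f., last digit at the 10^2 place).
Sum: 7785.61731 J; keep the coarser place, 10^2.
Result: 7.8 × 10³ J.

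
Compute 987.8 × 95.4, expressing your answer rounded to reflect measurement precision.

9.42 × 10^4

987.8 × 95.4 = 94236.12
Multiplication/division keeps the fewest significant figures: 987.8 → 4 s.f., 95.4 → 3 s.f.; limit is 3.
Rounded to 3 significant figures: 9.42 × 10^4.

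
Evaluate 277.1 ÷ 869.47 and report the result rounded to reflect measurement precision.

0.3187

277.1 ÷ 869.47 = 0.318699897639…
Multiplication/division keeps the fewest significant figures: 277.1 → 4 s.f., 869.47 → 5 s.f.; limit is 4.
Rounded to 4 significant figures: 0.3187.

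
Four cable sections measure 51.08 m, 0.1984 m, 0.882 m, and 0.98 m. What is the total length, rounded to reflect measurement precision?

51.08 m + 0.1984 m + 0.882 m + 0.98 m = 53.1404 m.
Addition/subtraction keeps the fewest decimal places: 51.08 → 2 decimal places, 0.1984 → 4 decimal places, 0.882 → 3 decimal places, 0.98 → 2 decimal places; limit is 2.
Rounded to 2 decimal places: 53.14 m.

53.14 m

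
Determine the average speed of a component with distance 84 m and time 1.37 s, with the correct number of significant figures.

average speed = 84 m ÷ 1.37 s = 61.3138686131… m/s.
84 has 2 significant figures; 1.37 has 3.
Division/multiplication keeps the fewest: 2 significant figures.
Rounded: 61 m/s.

61 m/s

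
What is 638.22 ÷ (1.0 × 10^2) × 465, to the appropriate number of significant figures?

638.22 ÷ (1.0 × 10^2) × 465 = 2967.723
Multiplication/division keeps the fewest significant figures: 638.22 → 5 s.f., 1.0 × 10^2 → 2 s.f., 465 → 3 s.f.; limit is 2.
Rounded to 2 significant figures: 3.0 × 10^3.

3.0 × 10^3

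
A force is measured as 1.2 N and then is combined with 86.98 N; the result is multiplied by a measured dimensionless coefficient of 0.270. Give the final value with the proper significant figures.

1.2 N + 86.98 N = 88.18 N; the sum is limited to 1 decimal place (3 s.f.).
Carrying full precision, 88.18 × 0.270 = 23.8086 N; 0.270 has 3 s.f., so the result keeps min(3, 3) = 3 s.f.
Rounded to 3 significant figures: 23.8 N.

23.8 N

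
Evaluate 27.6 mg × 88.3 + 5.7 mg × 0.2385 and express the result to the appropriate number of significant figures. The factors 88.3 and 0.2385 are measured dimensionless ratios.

27.6 × 88.3 = 2437.08 → 2.44 × 10^3 mg (3 s.f., last digit at the 10^1 place).
5.7 × 0.2385 = 1.35945 → 1.4 mg (2 s.f., last digit at the 10^-1 place).
Sum: 2438.43945 mg; keep the coarser place, 10^1.
Result: 2.44 × 10^3 mg.

2.44 × 10^3 mg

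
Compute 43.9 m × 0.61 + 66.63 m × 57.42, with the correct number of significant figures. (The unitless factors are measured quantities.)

43.9 × 0.61 = 26.779 → 27 m (2 s.f., last digit at the 10^0 place).
66.63 × 57.42 = 3825.8946 → 3826 m (4 s.f., last digit at the 10^0 place).
Sum: 3852.6736 m; keep the coarser place, 10^0.
Result: 3853 m.

3853 m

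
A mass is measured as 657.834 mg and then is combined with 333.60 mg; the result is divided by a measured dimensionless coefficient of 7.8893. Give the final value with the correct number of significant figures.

125.67 mg

657.834 mg + 333.60 mg = 991.434 mg; the sum is limited to 2 decimal places (5 s.f.).
Carrying full precision, 991.434 ÷ 7.8893 = 125.668183489… mg; 7.8893 has 5 s.f., so the result keeps min(5, 5) = 5 s.f.
Rounded to 5 significant figures: 125.67 mg.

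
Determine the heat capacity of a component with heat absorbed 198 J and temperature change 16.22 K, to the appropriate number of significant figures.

heat capacity = 198 J ÷ 16.22 K = 12.2071516646… J/K.
198 has 3 significant figures; 16.22 has 4.
Division/multiplication keeps the fewest: 3 significant figures.
Rounded: 12.2 J/K.

12.2 J/K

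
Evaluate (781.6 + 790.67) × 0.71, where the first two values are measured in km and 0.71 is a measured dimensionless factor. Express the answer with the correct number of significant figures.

1.1 × 10^3 km

781.6 km + 790.67 km = 1572.27 km; the sum is limited to 1 decimal place (5 s.f.).
Carrying full precision, 1572.27 × 0.71 = 1116.3117 km; 0.71 has 2 s.f., so the result keeps min(5, 2) = 2 s.f.
Rounded to 2 significant figures: 1.1 × 10^3 km.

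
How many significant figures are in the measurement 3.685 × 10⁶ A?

4

3.685 × 10⁶: in scientific notation every digit of the coefficient is significant.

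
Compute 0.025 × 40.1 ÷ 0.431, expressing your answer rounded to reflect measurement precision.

0.025 × 40.1 ÷ 0.431 = 2.32598607889…
Multiplication/division keeps the fewest significant figures: 0.025 → 2 s.f., 40.1 → 3 s.f., 0.431 → 3 s.f.; limit is 2.
Rounded to 2 significant figures: 2.3.

2.3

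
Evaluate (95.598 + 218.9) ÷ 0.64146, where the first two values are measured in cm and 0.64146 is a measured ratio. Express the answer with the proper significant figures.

490.3 cm

95.598 cm + 218.9 cm = 314.498 cm; the sum is limited to 1 decimal place (4 s.f.).
Carrying full precision, 314.498 ÷ 0.64146 = 490.284663112… cm; 0.64146 has 5 s.f., so the result keeps min(4, 5) = 4 s.f.
Rounded to 4 significant figures: 490.3 cm.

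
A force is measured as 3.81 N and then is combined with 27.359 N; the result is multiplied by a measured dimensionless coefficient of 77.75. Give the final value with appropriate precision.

3.81 N + 27.359 N = 31.169 N; the sum is limited to 2 decimal places (4 s.f.).
Carrying full precision, 31.169 × 77.75 = 2423.38975 N; 77.75 has 4 s.f., so the result keeps min(4, 4) = 4 s.f.
Rounded to 4 significant figures: 2423 N.

2423 N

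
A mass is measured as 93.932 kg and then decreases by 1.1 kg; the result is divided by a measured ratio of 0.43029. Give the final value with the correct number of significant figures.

216 kg

93.932 kg − 1.1 kg = 92.832 kg; the difference is limited to 1 decimal place (3 s.f.).
Carrying full precision, 92.832 ÷ 0.43029 = 215.742871087… kg; 0.43029 has 5 s.f., so the result keeps min(3, 5) = 3 s.f.
Rounded to 3 significant figures: 216 kg.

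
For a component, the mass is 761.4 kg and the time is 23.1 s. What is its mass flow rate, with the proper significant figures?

33.0 kg/s

mass flow rate = 761.4 kg ÷ 23.1 s = 32.961038961… kg/s.
761.4 has 4 significant figures; 23.1 has 3.
Division/multiplication keeps the fewest: 3 significant figures.
Rounded: 33.0 kg/s.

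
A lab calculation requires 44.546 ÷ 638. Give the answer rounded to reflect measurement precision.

44.546 ÷ 638 = 0.0698213166144…
Multiplication/division keeps the fewest significant figures: 44.546 → 5 s.f., 638 → 3 s.f.; limit is 3.
Rounded to 3 significant figures: 0.0698.

0.0698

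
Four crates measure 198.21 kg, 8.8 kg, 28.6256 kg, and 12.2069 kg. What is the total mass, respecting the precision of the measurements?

247.8 kg

198.21 kg + 8.8 kg + 28.6256 kg + 12.2069 kg = 247.8425 kg.
Addition/subtraction keeps the fewest decimal places: 198.21 → 2 decimal places, 8.8 → 1 decimal place, 28.6256 → 4 decimal places, 12.2069 → 4 decimal places; limit is 1.
Rounded to 1 decimal place: 247.8 kg.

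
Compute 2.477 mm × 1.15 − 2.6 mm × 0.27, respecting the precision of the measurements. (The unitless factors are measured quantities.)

2.15 mm

2.477 × 1.15 = 2.84855 → 2.85 mm (3 s.f., last digit at the 10^-2 place).
2.6 × 0.27 = 0.702 → 7.0 × 10^-1 mm (2 s.f., last digit at the 10^-2 place).
Difference: 2.14655 mm; keep the coarser place, 10^-2.
Result: 2.15 mm.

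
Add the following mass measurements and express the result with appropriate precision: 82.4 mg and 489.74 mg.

82.4 mg + 489.74 mg = 572.14 mg.
Addition/subtraction keeps the fewest decimal places: 82.4 → 1 decimal place, 489.74 → 2 decimal places; limit is 1.
Rounded to 1 decimal place: 5.721 × 10^2 mg.

5.721 × 10^2 mg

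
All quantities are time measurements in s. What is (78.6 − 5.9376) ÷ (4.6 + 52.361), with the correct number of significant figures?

1.28

78.6 − 5.9376 = 72.6624, limited to 1 d.p. → 3 s.f.; 4.6 + 52.361 = 56.961, limited to 1 d.p. → 3 s.f.
Carrying full precision, 72.6624 ÷ 56.961 = 1.27565176173…; keep min(3, 3) = 3 s.f.
Rounded to 3 significant figures: 1.28.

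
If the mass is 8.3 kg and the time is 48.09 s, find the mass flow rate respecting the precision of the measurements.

mass flow rate = 8.3 kg ÷ 48.09 s = 0.172593054689… kg/s.
8.3 has 2 significant figures; 48.09 has 4.
Division/multiplication keeps the fewest: 2 significant figures.
Rounded: 0.17 kg/s.

0.17 kg/s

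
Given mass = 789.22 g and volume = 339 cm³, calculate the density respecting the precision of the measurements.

2.33 g/cm³

density = 789.22 g ÷ 339 cm³ = 2.32808259587… g/cm³.
789.22 has 5 significant figures; 339 has 3.
Division/multiplication keeps the fewest: 3 significant figures.
Rounded: 2.33 g/cm³.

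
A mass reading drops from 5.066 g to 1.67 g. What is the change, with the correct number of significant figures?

5.066 g − 1.67 g = 3.396 g.
Addition/subtraction keeps the fewest decimal places: 5.066 → 3 decimal places, 1.67 → 2 decimal places; limit is 2.
Rounded to 2 decimal places: 3.40 g.

3.40 g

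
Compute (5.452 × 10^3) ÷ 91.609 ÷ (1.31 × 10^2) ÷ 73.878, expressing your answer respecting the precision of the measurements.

(5.452 × 10^3) ÷ 91.609 ÷ (1.31 × 10^2) ÷ 73.878 = 0.00614937926639…
Multiplication/division keeps the fewest significant figures: 5.452 × 10^3 → 4 s.f., 91.609 → 5 s.f., 1.31 × 10^2 → 3 s.f., 73.878 → 5 s.f.; limit is 3.
Rounded to 3 significant figures: 0.00615.

0.00615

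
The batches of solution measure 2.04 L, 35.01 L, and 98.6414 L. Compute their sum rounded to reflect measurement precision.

135.69 L

2.04 L + 35.01 L + 98.6414 L = 135.6914 L.
Addition/subtraction keeps the fewest decimal places: 2.04 → 2 decimal places, 35.01 → 2 decimal places, 98.6414 → 4 decimal places; limit is 2.
Rounded to 2 decimal places: 135.69 L.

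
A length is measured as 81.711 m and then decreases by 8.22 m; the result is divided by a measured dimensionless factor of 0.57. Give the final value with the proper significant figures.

1.3 × 10^2 m

81.711 m − 8.22 m = 73.491 m; the difference is limited to 2 decimal places (4 s.f.).
Carrying full precision, 73.491 ÷ 0.57 = 128.931578947… m; 0.57 has 2 s.f., so the result keeps min(4, 2) = 2 s.f.
Rounded to 2 significant figures: 1.3 × 10^2 m.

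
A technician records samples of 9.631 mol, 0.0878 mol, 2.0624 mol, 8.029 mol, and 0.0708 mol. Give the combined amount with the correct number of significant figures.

19.881 mol

9.631 mol + 0.0878 mol + 2.0624 mol + 8.029 mol + 0.0708 mol = 19.8810 mol.
Addition/subtraction keeps the fewest decimal places: 9.631 → 3 decimal places, 0.0878 → 4 decimal places, 2.0624 → 4 decimal places, 8.029 → 3 decimal places, 0.0708 → 4 decimal places; limit is 3.
Rounded to 3 decimal places: 19.881 mol.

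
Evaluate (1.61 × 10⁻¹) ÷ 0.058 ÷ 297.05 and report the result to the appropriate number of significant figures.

0.0093

(1.61 × 10⁻¹) ÷ 0.058 ÷ 297.05 = 0.00934476374…
Multiplication/division keeps the fewest significant figures: 1.61 × 10⁻¹ → 3 s.f., 0.058 → 2 s.f., 297.05 → 5 s.f.; limit is 2.
Rounded to 2 significant figures: 0.0093.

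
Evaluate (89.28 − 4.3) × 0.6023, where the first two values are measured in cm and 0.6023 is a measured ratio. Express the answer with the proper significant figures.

89.28 cm − 4.3 cm = 84.98 cm; the difference is limited to 1 decimal place (3 s.f.).
Carrying full precision, 84.98 × 0.6023 = 51.183454 cm; 0.6023 has 4 s.f., so the result keeps min(3, 4) = 3 s.f.
Rounded to 3 significant figures: 51.2 cm.

51.2 cm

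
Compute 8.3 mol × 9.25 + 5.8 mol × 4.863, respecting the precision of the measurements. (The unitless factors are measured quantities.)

105 mol

8.3 × 9.25 = 76.775 → 77 mol (2 s.f., last digit at the 10^0 place).
5.8 × 4.863 = 28.2054 → 28 mol (2 s.f., last digit at the 10^0 place).
Sum: 104.9804 mol; keep the coarser place, 10^0.
Result: 105 mol.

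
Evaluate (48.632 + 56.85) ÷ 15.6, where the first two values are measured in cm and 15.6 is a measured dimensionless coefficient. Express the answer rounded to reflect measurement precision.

48.632 cm + 56.85 cm = 105.482 cm; the sum is limited to 2 decimal places (5 s.f.).
Carrying full precision, 105.482 ÷ 15.6 = 6.76166666667… cm; 15.6 has 3 s.f., so the result keeps min(5, 3) = 3 s.f.
Rounded to 3 significant figures: 6.76 cm.

6.76 cm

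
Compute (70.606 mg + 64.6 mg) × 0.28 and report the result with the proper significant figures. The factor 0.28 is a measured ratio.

70.606 mg + 64.6 mg = 135.206 mg; the sum is limited to 1 decimal place (4 s.f.).
Carrying full precision, 135.206 × 0.28 = 37.85768 mg; 0.28 has 2 s.f., so the result keeps min(4, 2) = 2 s.f.
Rounded to 2 significant figures: 38 mg.

38 mg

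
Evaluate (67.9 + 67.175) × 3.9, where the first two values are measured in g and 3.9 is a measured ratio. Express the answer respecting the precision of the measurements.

67.9 g + 67.175 g = 135.075 g; the sum is limited to 1 decimal place (4 s.f.).
Carrying full precision, 135.075 × 3.9 = 526.7925 g; 3.9 has 2 s.f., so the result keeps min(4, 2) = 2 s.f.
Rounded to 2 significant figures: 5.3 × 10^2 g.

5.3 × 10^2 g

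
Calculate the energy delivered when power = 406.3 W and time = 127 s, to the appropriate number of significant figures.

5.16 × 10⁴ J

energy delivered = 406.3 W × 127 s = 51600.1 J.
406.3 has 4 significant figures; 127 has 3.
Division/multiplication keeps the fewest: 3 significant figures.
Rounded: 5.16 × 10⁴ J.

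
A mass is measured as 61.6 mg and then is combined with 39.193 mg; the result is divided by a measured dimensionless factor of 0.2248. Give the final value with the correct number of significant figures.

448.4 mg

61.6 mg + 39.193 mg = 100.793 mg; the sum is limited to 1 decimal place (4 s.f.).
Carrying full precision, 100.793 ÷ 0.2248 = 448.367437722… mg; 0.2248 has 4 s.f., so the result keeps min(4, 4) = 4 s.f.
Rounded to 4 significant figures: 448.4 mg.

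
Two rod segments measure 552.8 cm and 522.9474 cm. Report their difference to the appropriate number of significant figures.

29.9 cm

552.8 cm − 522.9474 cm = 29.8526 cm.
Addition/subtraction keeps the fewest decimal places: 552.8 → 1 decimal place, 522.9474 → 4 decimal places; limit is 1.
Rounded to 1 decimal place: 29.9 cm.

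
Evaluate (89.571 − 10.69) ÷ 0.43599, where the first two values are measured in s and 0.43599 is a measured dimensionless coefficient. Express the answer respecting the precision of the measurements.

89.571 s − 10.69 s = 78.881 s; the difference is limited to 2 decimal places (4 s.f.).
Carrying full precision, 78.881 ÷ 0.43599 = 180.923874401… s; 0.43599 has 5 s.f., so the result keeps min(4, 5) = 4 s.f.
Rounded to 4 significant figures: 180.9 s.

180.9 s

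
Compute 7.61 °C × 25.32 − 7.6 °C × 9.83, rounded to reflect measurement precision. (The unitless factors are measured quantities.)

118 °C

7.61 × 25.32 = 192.6852 → 193 °C (3 s.f., last digit at the 10^0 place).
7.6 × 9.83 = 74.708 → 75 °C (2 s.f., last digit at the 10^0 place).
Difference: 117.9772 °C; keep the coarser place, 10^0.
Result: 118 °C.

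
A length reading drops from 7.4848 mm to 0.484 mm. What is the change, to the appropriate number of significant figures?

7.001 mm

7.4848 mm − 0.484 mm = 7.0008 mm.
Addition/subtraction keeps the fewest decimal places: 7.4848 → 4 decimal places, 0.484 → 3 decimal places; limit is 3.
Rounded to 3 decimal places: 7.001 mm.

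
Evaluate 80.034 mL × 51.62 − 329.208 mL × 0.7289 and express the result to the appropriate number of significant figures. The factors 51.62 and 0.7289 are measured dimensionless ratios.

80.034 × 51.62 = 4131.35508 → 4131 mL (4 s.f., last digit at the 10^0 place).
329.208 × 0.7289 = 239.9597112 → 2.400 × 10² mL (4 s.f., last digit at the 10^-1 place).
Difference: 3891.3953688 mL; keep the coarser place, 10^0.
Result: 3891 mL.

3891 mL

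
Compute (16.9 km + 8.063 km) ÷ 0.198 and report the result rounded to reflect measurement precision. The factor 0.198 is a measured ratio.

126 km

16.9 km + 8.063 km = 24.963 km; the sum is limited to 1 decimal place (3 s.f.).
Carrying full precision, 24.963 ÷ 0.198 = 126.075757576… km; 0.198 has 3 s.f., so the result keeps min(3, 3) = 3 s.f.
Rounded to 3 significant figures: 126 km.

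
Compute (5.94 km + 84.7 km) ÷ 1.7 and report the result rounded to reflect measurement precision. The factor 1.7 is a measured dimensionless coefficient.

53 km

5.94 km + 84.7 km = 90.64 km; the sum is limited to 1 decimal place (3 s.f.).
Carrying full precision, 90.64 ÷ 1.7 = 53.3176470588… km; 1.7 has 2 s.f., so the result keeps min(3, 2) = 2 s.f.
Rounded to 2 significant figures: 53 km.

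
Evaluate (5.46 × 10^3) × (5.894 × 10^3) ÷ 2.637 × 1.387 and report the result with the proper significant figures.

(5.46 × 10^3) × (5.894 × 10^3) ÷ 2.637 × 1.387 = 16926575.6086…
Multiplication/division keeps the fewest significant figures: 5.46 × 10^3 → 3 s.f., 5.894 × 10^3 → 4 s.f., 2.637 → 4 s.f., 1.387 → 4 s.f.; limit is 3.
Rounded to 3 significant figures: 1.69 × 10^7.

1.69 × 10^7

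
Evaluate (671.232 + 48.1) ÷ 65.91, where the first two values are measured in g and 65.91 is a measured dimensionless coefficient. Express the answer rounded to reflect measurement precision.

671.232 g + 48.1 g = 719.332 g; the sum is limited to 1 decimal place (4 s.f.).
Carrying full precision, 719.332 ÷ 65.91 = 10.9138522227… g; 65.91 has 4 s.f., so the result keeps min(4, 4) = 4 s.f.
Rounded to 4 significant figures: 10.91 g.

10.91 g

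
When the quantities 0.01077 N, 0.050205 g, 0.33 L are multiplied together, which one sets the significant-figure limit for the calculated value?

0.01077 N → 4 s.f.; 0.050205 g → 5 s.f.; 0.33 L → 2 s.f.
The fewest is 2 significant figures, from 0.33 L.

0.33 L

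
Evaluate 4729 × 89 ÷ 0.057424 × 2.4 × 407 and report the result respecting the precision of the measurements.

7.2 × 10^9

4729 × 89 ÷ 0.057424 × 2.4 × 407 = 7.15931597938 × 10^9…
Multiplication/division keeps the fewest significant figures: 4729 → 4 s.f., 89 → 2 s.f., 0.057424 → 5 s.f., 2.4 → 2 s.f., 407 → 3 s.f.; limit is 2.
Rounded to 2 significant figures: 7.2 × 10^9.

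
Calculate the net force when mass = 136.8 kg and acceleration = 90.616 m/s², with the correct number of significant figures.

net force = 136.8 kg × 90.616 m/s² = 12396.2688 N.
136.8 has 4 significant figures; 90.616 has 5.
Division/multiplication keeps the fewest: 4 significant figures.
Rounded: 1.240 × 10^4 N.

1.240 × 10^4 N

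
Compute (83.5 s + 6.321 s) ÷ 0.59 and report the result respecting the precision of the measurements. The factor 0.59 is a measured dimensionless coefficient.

1.5 × 10^2 s

83.5 s + 6.321 s = 89.821 s; the sum is limited to 1 decimal place (3 s.f.).
Carrying full precision, 89.821 ÷ 0.59 = 152.238983051… s; 0.59 has 2 s.f., so the result keeps min(3, 2) = 2 s.f.
Rounded to 2 significant figures: 1.5 × 10^2 s.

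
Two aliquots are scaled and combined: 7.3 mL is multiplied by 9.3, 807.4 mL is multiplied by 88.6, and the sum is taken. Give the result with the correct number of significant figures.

7.16 × 10⁴ mL

7.3 × 9.3 = 67.89 → 68 mL (2 s.f., last digit at the 10^0 place).
807.4 × 88.6 = 71535.64 → 7.15 × 10⁴ mL (3 s.f., last digit at the 10^2 place).
Sum: 71603.53 mL; keep the coarser place, 10^2.
Result: 7.16 × 10⁴ mL.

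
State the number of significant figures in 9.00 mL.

3

9.00: trailing zeros after a decimal point are significant.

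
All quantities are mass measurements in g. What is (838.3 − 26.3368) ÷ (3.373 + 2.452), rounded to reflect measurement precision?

838.3 − 26.3368 = 811.9632, limited to 1 d.p. → 4 s.f.; 3.373 + 2.452 = 5.825, limited to 3 d.p. → 4 s.f.
Carrying full precision, 811.9632 ÷ 5.825 = 139.392824034…; keep min(4, 4) = 4 s.f.
Rounded to 4 significant figures: 139.4.

139.4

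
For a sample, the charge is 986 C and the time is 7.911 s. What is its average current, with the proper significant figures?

average current = 986 C ÷ 7.911 s = 124.636581974… A.
986 has 3 significant figures; 7.911 has 4.
Division/multiplication keeps the fewest: 3 significant figures.
Rounded: 125 A.

125 A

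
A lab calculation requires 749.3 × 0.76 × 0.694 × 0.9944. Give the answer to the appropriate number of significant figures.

749.3 × 0.76 × 0.694 × 0.9944 = 392.997611565…
Multiplication/division keeps the fewest significant figures: 749.3 → 4 s.f., 0.76 → 2 s.f., 0.694 → 3 s.f., 0.9944 → 4 s.f.; limit is 2.
Rounded to 2 significant figures: 3.9 × 10^2.

3.9 × 10^2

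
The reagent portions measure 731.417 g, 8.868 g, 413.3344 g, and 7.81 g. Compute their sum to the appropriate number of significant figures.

731.417 g + 8.868 g + 413.3344 g + 7.81 g = 1161.4294 g.
Addition/subtraction keeps the fewest decimal places: 731.417 → 3 decimal places, 8.868 → 3 decimal places, 413.3344 → 4 decimal places, 7.81 → 2 decimal places; limit is 2.
Rounded to 2 decimal places: 1.16143 × 10³ g.

1.16143 × 10³ g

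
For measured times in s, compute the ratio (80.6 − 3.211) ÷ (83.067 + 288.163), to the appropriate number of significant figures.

2.08 × 10⁻¹

80.6 − 3.211 = 77.389, limited to 1 d.p. → 3 s.f.; 83.067 + 288.163 = 371.230, limited to 3 d.p. → 6 s.f.
Carrying full precision, 77.389 ÷ 371.230 = 0.208466449371…; keep min(3, 6) = 3 s.f.
Rounded to 3 significant figures: 2.08 × 10⁻¹.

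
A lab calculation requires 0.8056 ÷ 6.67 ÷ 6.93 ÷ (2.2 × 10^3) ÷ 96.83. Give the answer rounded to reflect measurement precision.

8.2 × 10^-8

0.8056 ÷ 6.67 ÷ 6.93 ÷ (2.2 × 10^3) ÷ 96.83 = 8.1814028239 × 10^-8…
Multiplication/division keeps the fewest significant figures: 0.8056 → 4 s.f., 6.67 → 3 s.f., 6.93 → 3 s.f., 2.2 × 10^3 → 2 s.f., 96.83 → 4 s.f.; limit is 2.
Rounded to 2 significant figures: 8.2 × 10^-8.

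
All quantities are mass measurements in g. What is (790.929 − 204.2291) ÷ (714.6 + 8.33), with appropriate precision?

790.929 − 204.2291 = 586.6999, limited to 3 d.p. → 6 s.f.; 714.6 + 8.33 = 722.93, limited to 1 d.p. → 4 s.f.
Carrying full precision, 586.6999 ÷ 722.93 = 0.811558380479…; keep min(6, 4) = 4 s.f.
Rounded to 4 significant figures: 0.8116.

0.8116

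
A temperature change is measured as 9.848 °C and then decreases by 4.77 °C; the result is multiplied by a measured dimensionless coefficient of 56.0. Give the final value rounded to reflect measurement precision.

9.848 °C − 4.77 °C = 5.078 °C; the difference is limited to 2 decimal places (3 s.f.).
Carrying full precision, 5.078 × 56.0 = 284.368 °C; 56.0 has 3 s.f., so the result keeps min(3, 3) = 3 s.f.
Rounded to 3 significant figures: 284 °C.

284 °C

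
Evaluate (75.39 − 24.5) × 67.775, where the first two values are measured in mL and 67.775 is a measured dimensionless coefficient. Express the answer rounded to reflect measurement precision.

75.39 mL − 24.5 mL = 50.89 mL; the difference is limited to 1 decimal place (3 s.f.).
Carrying full precision, 50.89 × 67.775 = 3449.06975 mL; 67.775 has 5 s.f., so the result keeps min(3, 5) = 3 s.f.
Rounded to 3 significant figures: 3.45 × 10³ mL.

3.45 × 10³ mL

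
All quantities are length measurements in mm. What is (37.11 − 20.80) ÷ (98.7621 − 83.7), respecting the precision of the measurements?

1.08

37.11 − 20.80 = 16.31, limited to 2 d.p. → 4 s.f.; 98.7621 − 83.7 = 15.0621, limited to 1 d.p. → 3 s.f.
Carrying full precision, 16.31 ÷ 15.0621 = 1.08285033295…; keep min(4, 3) = 3 s.f.
Rounded to 3 significant figures: 1.08.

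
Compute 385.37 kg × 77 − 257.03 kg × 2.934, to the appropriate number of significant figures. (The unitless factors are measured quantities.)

385.37 × 77 = 29673.49 → 3.0 × 10⁴ kg (2 s.f., last digit at the 10^3 place).
257.03 × 2.934 = 754.12602 → 754.1 kg (4 s.f., last digit at the 10^-1 place).
Difference: 28919.36398 kg; keep the coarser place, 10^3.
Result: 2.9 × 10⁴ kg.

2.9 × 10⁴ kg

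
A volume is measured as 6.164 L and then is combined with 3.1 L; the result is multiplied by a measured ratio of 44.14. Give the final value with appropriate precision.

6.164 L + 3.1 L = 9.264 L; the sum is limited to 1 decimal place (2 s.f.).
Carrying full precision, 9.264 × 44.14 = 408.91296 L; 44.14 has 4 s.f., so the result keeps min(2, 4) = 2 s.f.
Rounded to 2 significant figures: 4.1 × 10² L.

4.1 × 10² L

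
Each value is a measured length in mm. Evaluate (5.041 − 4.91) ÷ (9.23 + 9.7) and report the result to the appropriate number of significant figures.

0.0069

5.041 − 4.91 = 0.131, limited to 2 d.p. → 2 s.f.; 9.23 + 9.7 = 18.93, limited to 1 d.p. → 3 s.f.
Carrying full precision, 0.131 ÷ 18.93 = 0.00692023243529…; keep min(2, 3) = 2 s.f.
Rounded to 2 significant figures: 0.0069.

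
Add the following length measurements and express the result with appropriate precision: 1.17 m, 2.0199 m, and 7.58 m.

10.77 m

1.17 m + 2.0199 m + 7.58 m = 10.7699 m.
Addition/subtraction keeps the fewest decimal places: 1.17 → 2 decimal places, 2.0199 → 4 decimal places, 7.58 → 2 decimal places; limit is 2.
Rounded to 2 decimal places: 10.77 m.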